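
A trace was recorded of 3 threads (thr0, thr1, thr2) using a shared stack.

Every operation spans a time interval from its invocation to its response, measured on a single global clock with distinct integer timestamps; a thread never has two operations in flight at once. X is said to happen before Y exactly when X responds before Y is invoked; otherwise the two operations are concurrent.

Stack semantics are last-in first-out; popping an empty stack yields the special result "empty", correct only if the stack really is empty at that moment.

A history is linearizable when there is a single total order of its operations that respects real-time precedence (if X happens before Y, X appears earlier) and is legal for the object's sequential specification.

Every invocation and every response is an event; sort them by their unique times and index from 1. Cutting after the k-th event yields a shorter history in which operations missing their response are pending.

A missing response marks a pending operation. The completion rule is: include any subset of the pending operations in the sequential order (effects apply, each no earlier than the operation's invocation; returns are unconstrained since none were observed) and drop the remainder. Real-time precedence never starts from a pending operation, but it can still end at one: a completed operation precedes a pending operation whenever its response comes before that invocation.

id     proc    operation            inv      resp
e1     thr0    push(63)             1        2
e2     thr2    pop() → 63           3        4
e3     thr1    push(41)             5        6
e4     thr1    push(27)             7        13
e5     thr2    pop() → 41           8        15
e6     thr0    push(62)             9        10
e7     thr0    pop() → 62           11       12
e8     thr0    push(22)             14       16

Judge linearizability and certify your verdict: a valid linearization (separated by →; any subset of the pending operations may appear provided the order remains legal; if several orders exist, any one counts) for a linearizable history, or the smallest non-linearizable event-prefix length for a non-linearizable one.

linearizable — witness: e1 → e2 → e3 → e5 → e4 → e6 → e7 → e8

after step 1 (e1 push(63)): stack <63>
after step 2 (e2 pop() → 63): stack <>
after step 3 (e3 push(41)): stack <41>
after step 4 (e5 pop() → 41): stack <>
after step 5 (e4 push(27)): stack <27>
after step 6 (e6 push(62)): stack <27,62>
after step 7 (e7 pop() → 62): stack <27>
after step 8 (e8 push(22)): stack <27,22>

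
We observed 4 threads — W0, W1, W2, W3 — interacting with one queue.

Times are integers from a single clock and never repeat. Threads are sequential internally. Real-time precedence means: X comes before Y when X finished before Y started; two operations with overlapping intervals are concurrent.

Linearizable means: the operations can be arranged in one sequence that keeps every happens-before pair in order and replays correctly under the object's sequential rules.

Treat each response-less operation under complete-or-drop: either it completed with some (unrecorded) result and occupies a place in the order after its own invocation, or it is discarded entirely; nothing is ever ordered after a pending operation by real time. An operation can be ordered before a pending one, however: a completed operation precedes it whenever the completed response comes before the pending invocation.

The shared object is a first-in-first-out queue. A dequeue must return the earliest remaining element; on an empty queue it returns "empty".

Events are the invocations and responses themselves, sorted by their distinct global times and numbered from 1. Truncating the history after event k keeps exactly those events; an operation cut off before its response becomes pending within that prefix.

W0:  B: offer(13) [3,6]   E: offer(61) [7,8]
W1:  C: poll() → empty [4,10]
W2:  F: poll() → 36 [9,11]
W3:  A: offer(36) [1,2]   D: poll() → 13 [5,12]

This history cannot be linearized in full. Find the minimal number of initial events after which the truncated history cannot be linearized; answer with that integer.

11

events 1..10 are still linearizable — one witness is A, D, C, B, E:
after step 1 (A offer(36)): queue <36>
after step 2 (D poll() (pending, included)): queue <>
after step 3 (C poll() → empty): queue <>
after step 4 (B offer(13)): queue <13>
after step 5 (E offer(61)): queue <13,61>
adding event 11 (F responds at 11) leaves no legal real-time order
no completion choice of the 1 pending operation (D) rescues it — every subset was tried
e.g. A, B, C, E, F (pending dropped): illegal at step 3, since C poll() → empty cannot apply there
e.g. A, B, E, C, F (pending dropped): illegal at step 4, since C poll() → empty cannot apply there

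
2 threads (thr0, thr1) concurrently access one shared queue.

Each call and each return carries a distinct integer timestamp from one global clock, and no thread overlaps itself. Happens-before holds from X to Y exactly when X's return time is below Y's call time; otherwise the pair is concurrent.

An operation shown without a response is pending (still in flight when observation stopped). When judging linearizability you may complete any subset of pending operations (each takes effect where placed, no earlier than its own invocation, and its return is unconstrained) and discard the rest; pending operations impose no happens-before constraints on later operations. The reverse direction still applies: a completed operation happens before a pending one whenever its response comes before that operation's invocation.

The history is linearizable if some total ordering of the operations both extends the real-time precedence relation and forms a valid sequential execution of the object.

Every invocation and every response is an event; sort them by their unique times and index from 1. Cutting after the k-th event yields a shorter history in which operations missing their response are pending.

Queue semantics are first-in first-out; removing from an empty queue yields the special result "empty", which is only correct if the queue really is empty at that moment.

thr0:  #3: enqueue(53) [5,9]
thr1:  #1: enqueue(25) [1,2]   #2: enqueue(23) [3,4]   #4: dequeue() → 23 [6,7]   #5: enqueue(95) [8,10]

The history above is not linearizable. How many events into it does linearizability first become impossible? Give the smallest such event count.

7

one valid order for events 1..6 is #1, #2:
after step 1 (#1 enqueue(25)): queue <25>
after step 2 (#2 enqueue(23)): queue <25,23>
adding event 7 (#4 responds at 7) leaves no legal real-time order
including or dropping the 1 pending operation (#3) in any combination fails
take #1, #2, #4 (pending dropped): step 3 already fails, because #4 dequeue() → 23 cannot occur there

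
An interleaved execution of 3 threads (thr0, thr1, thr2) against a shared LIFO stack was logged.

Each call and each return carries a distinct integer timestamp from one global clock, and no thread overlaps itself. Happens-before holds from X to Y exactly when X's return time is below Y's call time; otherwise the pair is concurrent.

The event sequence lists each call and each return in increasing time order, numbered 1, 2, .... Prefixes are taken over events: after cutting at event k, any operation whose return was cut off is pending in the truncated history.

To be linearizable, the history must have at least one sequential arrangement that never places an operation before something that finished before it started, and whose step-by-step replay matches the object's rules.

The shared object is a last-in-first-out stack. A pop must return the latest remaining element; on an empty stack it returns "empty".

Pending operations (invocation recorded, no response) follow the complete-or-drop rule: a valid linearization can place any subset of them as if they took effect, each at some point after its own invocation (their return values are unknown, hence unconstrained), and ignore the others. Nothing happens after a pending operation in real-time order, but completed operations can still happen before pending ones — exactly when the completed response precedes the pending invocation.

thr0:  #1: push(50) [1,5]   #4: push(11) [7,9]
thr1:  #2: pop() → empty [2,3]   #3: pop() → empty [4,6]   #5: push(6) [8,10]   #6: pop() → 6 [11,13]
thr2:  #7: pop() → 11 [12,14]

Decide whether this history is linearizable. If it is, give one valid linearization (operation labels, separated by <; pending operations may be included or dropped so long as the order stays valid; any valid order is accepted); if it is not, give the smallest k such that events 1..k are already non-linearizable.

step 1: #2 pop() → empty — stack <>
step 2: #3 pop() → empty — stack <>
step 3: #1 push(50) — stack <50>
step 4: #4 push(11) — stack <50,11>
step 5: #5 push(6) — stack <50,11,6>
step 6: #6 pop() → 6 — stack <50,11>
step 7: #7 pop() → 11 — stack <50>

linearizable — witness: #2 < #3 < #1 < #4 < #5 < #6 < #7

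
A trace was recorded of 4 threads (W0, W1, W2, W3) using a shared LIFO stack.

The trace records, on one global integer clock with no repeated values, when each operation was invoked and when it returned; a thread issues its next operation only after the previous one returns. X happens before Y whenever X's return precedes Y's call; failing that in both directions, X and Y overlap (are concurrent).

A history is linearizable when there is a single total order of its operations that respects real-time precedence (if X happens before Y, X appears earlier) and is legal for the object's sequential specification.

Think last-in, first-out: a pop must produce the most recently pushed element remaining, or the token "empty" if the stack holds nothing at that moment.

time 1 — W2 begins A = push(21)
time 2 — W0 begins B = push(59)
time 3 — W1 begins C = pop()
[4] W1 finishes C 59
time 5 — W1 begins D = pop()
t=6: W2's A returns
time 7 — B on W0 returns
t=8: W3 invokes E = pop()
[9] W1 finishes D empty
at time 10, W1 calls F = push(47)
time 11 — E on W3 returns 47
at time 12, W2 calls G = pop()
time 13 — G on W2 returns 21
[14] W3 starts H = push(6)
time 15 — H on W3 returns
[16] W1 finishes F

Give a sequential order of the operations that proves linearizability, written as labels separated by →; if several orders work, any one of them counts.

after step 1 (B push(59)): stack <59>
after step 2 (C pop() → 59): stack <>
after step 3 (D pop() → empty): stack <>
after step 4 (A push(21)): stack <21>
after step 5 (F push(47)): stack <21,47>
after step 6 (E pop() → 47): stack <21>
after step 7 (G pop() → 21): stack <>
after step 8 (H push(6)): stack <6>

B → C → D → A → F → E → G → H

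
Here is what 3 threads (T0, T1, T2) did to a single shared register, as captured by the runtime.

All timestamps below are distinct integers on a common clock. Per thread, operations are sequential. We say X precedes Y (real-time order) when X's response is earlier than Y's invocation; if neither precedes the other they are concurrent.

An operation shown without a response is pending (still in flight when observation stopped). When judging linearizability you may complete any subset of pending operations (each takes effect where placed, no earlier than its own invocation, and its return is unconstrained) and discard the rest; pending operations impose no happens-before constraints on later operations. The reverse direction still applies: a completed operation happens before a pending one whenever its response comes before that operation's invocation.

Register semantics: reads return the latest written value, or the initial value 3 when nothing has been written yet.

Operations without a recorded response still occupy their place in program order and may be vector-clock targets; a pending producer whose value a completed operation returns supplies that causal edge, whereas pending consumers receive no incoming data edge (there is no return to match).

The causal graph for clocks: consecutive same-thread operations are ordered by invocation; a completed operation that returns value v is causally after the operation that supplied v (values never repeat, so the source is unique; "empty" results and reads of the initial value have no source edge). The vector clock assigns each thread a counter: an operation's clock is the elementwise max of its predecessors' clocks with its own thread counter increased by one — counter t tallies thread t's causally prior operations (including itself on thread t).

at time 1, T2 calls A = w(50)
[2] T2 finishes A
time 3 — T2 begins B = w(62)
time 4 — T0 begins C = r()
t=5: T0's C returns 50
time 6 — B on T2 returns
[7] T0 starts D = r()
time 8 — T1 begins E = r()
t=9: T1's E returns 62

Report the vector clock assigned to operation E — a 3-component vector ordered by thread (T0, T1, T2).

(0, 1, 2)

invoked at 1, A has no predecessors; its own T2 bump gives (0, 0, 1)
invoked at 3, B merges VC(A)=(0, 0, 1) and bumps T2's slot → (0, 0, 2)
invoked at 4, C merges VC(A)=(0, 0, 1) and bumps T0's slot → (1, 0, 1)
invoked at 8, E merges VC(B)=(0, 0, 2) and bumps T1's slot → (0, 1, 2)
invoked at 7, D merges VC(C)=(1, 0, 1) and bumps T0's slot → (2, 0, 1)
target: VC(E) = (0, 1, 2)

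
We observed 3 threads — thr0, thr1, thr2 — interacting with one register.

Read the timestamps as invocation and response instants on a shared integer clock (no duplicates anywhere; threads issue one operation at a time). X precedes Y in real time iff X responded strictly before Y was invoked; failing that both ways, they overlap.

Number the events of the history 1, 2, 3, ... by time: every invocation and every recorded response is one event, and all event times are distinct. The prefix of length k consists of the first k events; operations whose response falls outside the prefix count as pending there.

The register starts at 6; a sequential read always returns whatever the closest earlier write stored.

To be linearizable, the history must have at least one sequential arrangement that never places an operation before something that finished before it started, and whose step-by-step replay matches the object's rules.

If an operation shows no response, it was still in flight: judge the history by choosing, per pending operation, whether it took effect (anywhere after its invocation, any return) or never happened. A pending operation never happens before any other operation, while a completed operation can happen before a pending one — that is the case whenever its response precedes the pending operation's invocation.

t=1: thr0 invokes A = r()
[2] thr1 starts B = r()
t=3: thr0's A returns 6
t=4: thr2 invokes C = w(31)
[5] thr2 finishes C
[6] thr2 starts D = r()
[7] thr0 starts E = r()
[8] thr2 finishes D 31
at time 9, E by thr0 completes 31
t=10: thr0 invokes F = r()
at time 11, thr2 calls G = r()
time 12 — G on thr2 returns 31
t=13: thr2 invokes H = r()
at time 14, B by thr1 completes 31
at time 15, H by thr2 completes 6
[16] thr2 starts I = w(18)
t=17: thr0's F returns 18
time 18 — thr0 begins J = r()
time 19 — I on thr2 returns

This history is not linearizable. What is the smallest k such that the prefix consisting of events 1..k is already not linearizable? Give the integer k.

events 1..14 are linearizable; a witness order is A, C, B, D, E, F, G:
after step 1 (A r() → 6): value 6
after step 2 (C w(31)): value 31
after step 3 (B r() → 31): value 31
after step 4 (D r() → 31): value 31
after step 5 (E r() → 31): value 31
after step 6 (F r() (pending, included)): value 31
after step 7 (G r() → 31): value 31
include event 15 — H responding at 15 — and every candidate order breaks
no completion choice of the 1 pending operation (F) rescues it — every subset was tried
one such order, A, B, C, D, E, G, H (pending dropped), breaks at step 2 where B r() → 31 is illegal
one such order, A, B, C, E, D, G, H (pending dropped), breaks at step 2 where B r() → 31 is illegal

15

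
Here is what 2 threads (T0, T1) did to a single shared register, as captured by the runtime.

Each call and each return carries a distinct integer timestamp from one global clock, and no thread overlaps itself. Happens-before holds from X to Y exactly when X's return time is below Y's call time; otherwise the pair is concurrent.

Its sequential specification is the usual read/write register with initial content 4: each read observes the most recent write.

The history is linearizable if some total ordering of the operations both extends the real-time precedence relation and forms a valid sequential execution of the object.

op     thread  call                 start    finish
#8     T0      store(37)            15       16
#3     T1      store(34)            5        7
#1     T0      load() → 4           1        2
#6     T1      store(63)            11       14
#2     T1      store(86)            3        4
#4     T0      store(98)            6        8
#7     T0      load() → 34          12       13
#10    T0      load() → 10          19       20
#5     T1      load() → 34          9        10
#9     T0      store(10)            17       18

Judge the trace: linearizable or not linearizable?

linearizable

a witness: #1, #2, #4, #3, #5, #7, #6, #8, #9, #10
after step 1 (#1 load() → 4): value 4
after step 2 (#2 store(86)): value 86
after step 3 (#4 store(98)): value 98
after step 4 (#3 store(34)): value 34
after step 5 (#5 load() → 34): value 34
after step 6 (#7 load() → 34): value 34
after step 7 (#6 store(63)): value 63
after step 8 (#8 store(37)): value 37
after step 9 (#9 store(10)): value 10
after step 10 (#10 load() → 10): value 10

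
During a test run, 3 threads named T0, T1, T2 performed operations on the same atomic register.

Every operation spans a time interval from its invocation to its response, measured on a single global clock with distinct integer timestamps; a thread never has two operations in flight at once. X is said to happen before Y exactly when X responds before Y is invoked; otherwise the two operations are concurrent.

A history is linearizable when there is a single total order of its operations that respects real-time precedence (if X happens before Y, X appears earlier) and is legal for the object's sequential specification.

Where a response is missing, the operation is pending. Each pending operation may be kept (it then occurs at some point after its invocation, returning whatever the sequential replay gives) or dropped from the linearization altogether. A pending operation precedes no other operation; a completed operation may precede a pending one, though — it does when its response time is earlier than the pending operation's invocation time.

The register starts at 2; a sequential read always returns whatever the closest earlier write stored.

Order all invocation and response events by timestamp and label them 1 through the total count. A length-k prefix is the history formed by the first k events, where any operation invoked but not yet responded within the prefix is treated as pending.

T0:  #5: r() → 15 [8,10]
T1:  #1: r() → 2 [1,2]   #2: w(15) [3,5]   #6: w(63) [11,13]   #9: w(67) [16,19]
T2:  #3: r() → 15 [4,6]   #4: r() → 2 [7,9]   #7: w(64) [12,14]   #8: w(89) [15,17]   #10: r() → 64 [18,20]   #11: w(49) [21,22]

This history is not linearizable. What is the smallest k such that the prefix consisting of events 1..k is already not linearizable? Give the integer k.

9

events 1..8 are linearizable, e.g. via #1, #2, #3:
1. #1 r() → 2, leaving value 2
2. #2 w(15), leaving value 15
3. #3 r() → 15, leaving value 15
with event 9 included (#4 responding at time 9), all real-time-consistent orders fail
no completion choice of the 1 pending operation (#5) rescues it — every subset was tried
take #1, #2, #3, #4 (pending dropped): step 4 already fails, because #4 r() → 2 cannot occur there
take #1, #3, #2, #4 (pending dropped): step 2 already fails, because #3 r() → 15 cannot occur there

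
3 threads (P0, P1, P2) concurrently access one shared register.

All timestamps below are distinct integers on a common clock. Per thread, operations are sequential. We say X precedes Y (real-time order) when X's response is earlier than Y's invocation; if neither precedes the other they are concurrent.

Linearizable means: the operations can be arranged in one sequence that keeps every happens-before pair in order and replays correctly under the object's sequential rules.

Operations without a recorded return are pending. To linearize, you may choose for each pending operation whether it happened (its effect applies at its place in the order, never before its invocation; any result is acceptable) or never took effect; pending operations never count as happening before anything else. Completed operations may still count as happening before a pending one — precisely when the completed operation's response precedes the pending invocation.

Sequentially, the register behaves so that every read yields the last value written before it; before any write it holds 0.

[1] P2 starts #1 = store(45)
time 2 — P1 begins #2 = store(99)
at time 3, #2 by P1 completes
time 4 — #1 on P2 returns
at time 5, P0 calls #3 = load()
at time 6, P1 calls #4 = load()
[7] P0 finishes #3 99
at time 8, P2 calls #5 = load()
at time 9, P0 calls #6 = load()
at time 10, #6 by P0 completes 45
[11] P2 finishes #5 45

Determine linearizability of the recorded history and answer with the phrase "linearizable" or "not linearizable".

not linearizable

already the first 10 events (up to #6's response at time 10) admit no linearization; the first 9 still do
all 2 real-time-respecting orders fail — 4 completed register operations, no legal replay
include/drop combinations of the 2 pending operations (#4, #5) were all tried; none helps
sample order #1, #2, #3, #6 (pending dropped) stalls at step 4 — #6 load() → 45 has no legal effect
sample order #2, #1, #3, #6 (pending dropped) stalls at step 3 — #3 load() → 99 has no legal effect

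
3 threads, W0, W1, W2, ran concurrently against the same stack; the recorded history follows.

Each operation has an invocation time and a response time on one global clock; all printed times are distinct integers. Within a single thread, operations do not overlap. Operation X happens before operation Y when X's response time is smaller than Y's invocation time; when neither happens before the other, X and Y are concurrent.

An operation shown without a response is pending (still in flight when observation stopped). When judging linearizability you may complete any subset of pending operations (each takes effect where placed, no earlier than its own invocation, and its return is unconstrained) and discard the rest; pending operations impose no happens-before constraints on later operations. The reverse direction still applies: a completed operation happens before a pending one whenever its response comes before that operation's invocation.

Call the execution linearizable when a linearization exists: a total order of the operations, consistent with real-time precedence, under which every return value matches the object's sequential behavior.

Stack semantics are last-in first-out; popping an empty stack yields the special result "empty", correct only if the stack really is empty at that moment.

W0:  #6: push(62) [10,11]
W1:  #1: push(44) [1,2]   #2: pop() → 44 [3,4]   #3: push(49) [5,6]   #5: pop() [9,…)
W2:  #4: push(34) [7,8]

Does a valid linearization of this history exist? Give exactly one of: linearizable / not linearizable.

a witness: #1, #2, #3, #4, #5, #6
after step 1 (#1 push(44)): stack <44>
after step 2 (#2 pop() → 44): stack <>
after step 3 (#3 push(49)): stack <49>
after step 4 (#4 push(34)): stack <49,34>
after step 5 (#5 pop() (pending, included)): stack <49>
after step 6 (#6 push(62)): stack <49,62>

linearizable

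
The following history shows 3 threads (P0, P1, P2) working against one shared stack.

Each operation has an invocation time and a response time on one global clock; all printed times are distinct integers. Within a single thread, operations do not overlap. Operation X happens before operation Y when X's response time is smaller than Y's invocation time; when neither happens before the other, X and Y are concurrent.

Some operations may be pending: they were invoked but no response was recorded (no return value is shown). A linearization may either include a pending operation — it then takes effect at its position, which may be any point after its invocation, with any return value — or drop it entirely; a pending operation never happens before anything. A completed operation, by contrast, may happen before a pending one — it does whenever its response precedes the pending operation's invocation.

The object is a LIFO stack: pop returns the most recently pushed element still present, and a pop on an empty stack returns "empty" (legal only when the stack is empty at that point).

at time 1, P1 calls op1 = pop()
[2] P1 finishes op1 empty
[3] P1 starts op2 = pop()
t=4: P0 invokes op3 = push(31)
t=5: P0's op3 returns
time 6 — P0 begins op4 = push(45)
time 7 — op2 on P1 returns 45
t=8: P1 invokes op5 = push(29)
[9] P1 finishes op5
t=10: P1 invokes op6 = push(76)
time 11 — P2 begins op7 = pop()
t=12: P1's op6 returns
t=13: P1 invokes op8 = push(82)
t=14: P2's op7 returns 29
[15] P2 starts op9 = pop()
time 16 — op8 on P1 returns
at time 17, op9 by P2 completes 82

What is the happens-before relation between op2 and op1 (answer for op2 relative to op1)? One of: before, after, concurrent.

after

op2 spans [3,7], op1 spans [1,2]
resp(op1)=2 < inv(op2)=3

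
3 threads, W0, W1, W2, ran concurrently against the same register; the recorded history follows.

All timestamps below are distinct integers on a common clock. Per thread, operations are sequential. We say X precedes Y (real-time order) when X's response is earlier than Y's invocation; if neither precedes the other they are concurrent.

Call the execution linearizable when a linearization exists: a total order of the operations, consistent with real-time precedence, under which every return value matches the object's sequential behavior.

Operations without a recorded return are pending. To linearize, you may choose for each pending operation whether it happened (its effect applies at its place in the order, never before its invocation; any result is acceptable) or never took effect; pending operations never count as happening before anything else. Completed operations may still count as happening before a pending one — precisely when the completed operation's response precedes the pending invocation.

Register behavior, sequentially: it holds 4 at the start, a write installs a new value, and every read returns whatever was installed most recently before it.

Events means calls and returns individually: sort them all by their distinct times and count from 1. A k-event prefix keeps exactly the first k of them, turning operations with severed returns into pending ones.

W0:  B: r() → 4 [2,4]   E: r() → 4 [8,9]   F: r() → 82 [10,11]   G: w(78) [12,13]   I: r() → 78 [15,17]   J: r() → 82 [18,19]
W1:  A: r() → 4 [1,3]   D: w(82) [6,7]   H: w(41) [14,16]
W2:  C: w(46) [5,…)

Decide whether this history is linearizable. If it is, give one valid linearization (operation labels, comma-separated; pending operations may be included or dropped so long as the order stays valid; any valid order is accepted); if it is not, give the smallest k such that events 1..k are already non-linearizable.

already the first 9 events (up to E's response at time 9) admit no linearization; the first 8 still do
every one of the 2 real-time-consistent orders over 4 completed register ops fails the sequential spec
no escape via the 1 pending operation (C): every completion choice fails
e.g. A, B, D, E (pending dropped): illegal at step 4, since E r() → 4 cannot apply there
e.g. B, A, D, E (pending dropped): illegal at step 4, since E r() → 4 cannot apply there

not linearizable — minimal violating prefix: 9 events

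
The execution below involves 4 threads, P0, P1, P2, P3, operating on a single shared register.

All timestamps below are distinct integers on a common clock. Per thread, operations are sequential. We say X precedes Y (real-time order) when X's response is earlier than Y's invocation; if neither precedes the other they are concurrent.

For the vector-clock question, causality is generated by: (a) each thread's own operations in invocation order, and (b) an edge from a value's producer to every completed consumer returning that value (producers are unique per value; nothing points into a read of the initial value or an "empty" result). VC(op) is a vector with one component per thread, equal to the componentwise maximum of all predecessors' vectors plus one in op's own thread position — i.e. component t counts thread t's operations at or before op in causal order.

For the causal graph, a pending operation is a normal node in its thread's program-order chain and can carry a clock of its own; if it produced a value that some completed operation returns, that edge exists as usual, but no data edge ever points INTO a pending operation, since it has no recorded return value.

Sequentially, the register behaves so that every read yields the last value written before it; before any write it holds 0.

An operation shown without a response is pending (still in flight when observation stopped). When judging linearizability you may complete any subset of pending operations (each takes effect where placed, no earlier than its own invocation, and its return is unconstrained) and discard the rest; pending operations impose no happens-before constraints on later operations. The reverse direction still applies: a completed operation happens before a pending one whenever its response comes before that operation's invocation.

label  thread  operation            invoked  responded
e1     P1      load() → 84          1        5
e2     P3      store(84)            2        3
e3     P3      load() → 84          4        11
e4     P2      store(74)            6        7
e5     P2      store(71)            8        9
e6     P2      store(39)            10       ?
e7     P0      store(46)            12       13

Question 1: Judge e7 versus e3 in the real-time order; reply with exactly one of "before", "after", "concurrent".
Answer: after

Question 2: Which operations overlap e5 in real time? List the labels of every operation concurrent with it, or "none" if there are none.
Answer: e3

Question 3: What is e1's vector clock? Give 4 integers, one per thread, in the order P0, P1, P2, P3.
Answer: (0, 1, 0, 1)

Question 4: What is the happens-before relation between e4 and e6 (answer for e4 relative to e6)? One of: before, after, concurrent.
Answer: before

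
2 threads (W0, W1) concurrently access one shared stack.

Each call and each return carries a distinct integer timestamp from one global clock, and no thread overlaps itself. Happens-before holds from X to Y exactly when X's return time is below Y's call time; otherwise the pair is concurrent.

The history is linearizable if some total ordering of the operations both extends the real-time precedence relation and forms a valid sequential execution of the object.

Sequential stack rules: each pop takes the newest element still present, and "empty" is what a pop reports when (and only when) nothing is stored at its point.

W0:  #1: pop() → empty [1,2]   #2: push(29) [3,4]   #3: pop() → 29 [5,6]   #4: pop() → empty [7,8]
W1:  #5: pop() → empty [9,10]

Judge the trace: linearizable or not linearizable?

linearizable

witness order: #1, #2, #3, #4, #5
1. #1 pop() → empty, leaving stack <>
2. #2 push(29), leaving stack <29>
3. #3 pop() → 29, leaving stack <>
4. #4 pop() → empty, leaving stack <>
5. #5 pop() → empty, leaving stack <>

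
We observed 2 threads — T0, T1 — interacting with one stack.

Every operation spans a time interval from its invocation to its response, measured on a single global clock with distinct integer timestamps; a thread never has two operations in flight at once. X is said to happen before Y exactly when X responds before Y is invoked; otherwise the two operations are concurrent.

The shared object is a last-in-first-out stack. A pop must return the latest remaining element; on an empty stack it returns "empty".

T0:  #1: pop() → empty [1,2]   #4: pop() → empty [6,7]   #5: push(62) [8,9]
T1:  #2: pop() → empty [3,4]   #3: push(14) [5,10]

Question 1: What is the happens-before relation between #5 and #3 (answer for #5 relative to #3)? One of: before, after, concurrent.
Answer: concurrent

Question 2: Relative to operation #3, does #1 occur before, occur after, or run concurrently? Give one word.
Answer: before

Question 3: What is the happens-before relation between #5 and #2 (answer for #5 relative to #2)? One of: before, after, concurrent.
Answer: after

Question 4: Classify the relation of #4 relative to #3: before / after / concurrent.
Answer: concurrent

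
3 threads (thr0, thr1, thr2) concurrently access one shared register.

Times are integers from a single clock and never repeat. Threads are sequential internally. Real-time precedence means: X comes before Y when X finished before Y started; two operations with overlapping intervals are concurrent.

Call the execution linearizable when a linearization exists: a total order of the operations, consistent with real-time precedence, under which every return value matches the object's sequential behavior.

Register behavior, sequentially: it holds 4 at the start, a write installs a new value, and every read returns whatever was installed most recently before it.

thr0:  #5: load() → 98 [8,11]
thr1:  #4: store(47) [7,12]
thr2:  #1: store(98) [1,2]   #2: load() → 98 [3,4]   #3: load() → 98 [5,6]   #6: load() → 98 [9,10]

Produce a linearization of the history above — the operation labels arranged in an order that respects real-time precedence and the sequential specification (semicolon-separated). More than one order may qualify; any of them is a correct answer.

1. #1 store(98), leaving value 98
2. #2 load() → 98, leaving value 98
3. #3 load() → 98, leaving value 98
4. #5 load() → 98, leaving value 98
5. #6 load() → 98, leaving value 98
6. #4 store(47), leaving value 47

#1; #2; #3; #5; #6; #4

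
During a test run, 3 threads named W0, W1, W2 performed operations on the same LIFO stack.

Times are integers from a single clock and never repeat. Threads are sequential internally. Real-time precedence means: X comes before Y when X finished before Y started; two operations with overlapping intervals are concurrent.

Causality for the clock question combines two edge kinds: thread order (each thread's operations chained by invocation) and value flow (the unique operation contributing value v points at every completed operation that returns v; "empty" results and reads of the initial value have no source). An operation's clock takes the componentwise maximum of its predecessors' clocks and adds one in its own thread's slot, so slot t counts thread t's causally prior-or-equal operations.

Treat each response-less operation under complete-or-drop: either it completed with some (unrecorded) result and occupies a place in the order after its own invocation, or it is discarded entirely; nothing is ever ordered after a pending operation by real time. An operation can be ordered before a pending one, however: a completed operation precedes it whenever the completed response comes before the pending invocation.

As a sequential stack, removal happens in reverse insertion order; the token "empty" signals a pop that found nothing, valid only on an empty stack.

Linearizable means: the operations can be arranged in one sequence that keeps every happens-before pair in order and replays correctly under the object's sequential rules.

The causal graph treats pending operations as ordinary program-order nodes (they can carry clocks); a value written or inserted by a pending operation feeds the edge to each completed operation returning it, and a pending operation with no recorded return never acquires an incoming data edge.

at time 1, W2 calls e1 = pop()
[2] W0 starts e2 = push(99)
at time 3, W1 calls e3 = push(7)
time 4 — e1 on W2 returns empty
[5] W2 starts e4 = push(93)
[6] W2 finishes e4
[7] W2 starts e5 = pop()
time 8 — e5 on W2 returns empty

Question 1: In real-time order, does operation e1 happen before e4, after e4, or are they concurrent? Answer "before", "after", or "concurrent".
e1 spans [1,4], e4 spans [5,6]
resp(e1)=4 < inv(e4)=5

before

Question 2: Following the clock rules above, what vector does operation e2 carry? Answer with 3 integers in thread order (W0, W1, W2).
VC(e1, invoked at 1): no causal predecessors; +1 on W2 → (0, 0, 1)
VC(e3, invoked at 3): no causal predecessors; +1 on W1 → (0, 1, 0)
VC(e2, invoked at 2): no causal predecessors; +1 on W0 → (1, 0, 0)
e4 (invocation 5): componentwise max over VC(e1)=(0, 0, 1), +1 at W2, giving (0, 0, 2)
e5 (invocation 7): componentwise max over VC(e4)=(0, 0, 2), +1 at W2, giving (0, 0, 3)
target: VC(e2) = (1, 0, 0)

(1, 0, 0)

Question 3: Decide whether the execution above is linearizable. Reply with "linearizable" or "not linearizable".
through event 7 a valid linearization exists; event 8 (e5 responding at time 8) ends that
the completed operations (3 total) allow one real-time order; the LIFO stack replay rejects it
completion choices over the 2 pending operations (e2, e3) were checked; none helps
sample order e1, e4, e5 (pending dropped) stalls at step 3 — e5 pop() → empty has no legal effect

not linearizable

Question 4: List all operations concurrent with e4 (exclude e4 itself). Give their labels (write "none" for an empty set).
overlap test against e4 [5,6]: concurrent iff the interval meets 5..6
e1 [1,4]: before
e2 [2,…): concurrent
e3 [3,…): concurrent
e5 [7,8]: after

e2, e3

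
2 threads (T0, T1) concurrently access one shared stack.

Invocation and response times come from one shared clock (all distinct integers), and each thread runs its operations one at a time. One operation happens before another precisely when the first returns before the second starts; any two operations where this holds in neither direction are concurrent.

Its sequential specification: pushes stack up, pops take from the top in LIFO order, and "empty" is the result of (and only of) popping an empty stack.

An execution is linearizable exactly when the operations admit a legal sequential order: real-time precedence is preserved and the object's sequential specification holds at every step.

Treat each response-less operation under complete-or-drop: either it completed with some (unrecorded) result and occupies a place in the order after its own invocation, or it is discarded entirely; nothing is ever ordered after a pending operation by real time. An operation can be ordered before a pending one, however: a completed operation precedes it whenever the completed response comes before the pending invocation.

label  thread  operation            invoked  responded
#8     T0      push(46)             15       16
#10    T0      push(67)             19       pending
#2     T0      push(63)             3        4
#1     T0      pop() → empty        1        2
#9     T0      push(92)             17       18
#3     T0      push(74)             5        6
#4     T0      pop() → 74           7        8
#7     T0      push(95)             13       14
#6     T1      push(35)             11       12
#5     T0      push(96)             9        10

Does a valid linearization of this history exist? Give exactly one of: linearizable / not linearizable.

a witness: #1, #2, #3, #4, #5, #6, #7, #8, #9
after step 1 (#1 pop() → empty): stack <>
after step 2 (#2 push(63)): stack <63>
after step 3 (#3 push(74)): stack <63,74>
after step 4 (#4 pop() → 74): stack <63>
after step 5 (#5 push(96)): stack <63,96>
after step 6 (#6 push(35)): stack <63,96,35>
after step 7 (#7 push(95)): stack <63,96,35,95>
after step 8 (#8 push(46)): stack <63,96,35,95,46>
after step 9 (#9 push(92)): stack <63,96,35,95,46,92>

linearizable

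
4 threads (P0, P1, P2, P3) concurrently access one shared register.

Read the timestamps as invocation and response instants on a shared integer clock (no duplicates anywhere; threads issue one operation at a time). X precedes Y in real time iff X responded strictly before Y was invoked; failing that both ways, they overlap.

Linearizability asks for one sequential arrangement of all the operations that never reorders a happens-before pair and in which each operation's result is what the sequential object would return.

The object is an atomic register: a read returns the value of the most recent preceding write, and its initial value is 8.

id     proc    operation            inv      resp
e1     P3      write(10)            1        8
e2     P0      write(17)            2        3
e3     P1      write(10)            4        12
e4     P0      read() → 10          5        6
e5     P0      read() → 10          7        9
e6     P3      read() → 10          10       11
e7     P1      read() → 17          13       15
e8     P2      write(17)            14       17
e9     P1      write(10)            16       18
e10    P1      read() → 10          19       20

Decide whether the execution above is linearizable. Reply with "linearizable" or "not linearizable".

linearizable

witness order: e1, e2, e3, e4, e5, e6, e8, e7, e9, e10
after step 1 (e1 write(10)): value 10
after step 2 (e2 write(17)): value 17
after step 3 (e3 write(10)): value 10
after step 4 (e4 read() → 10): value 10
after step 5 (e5 read() → 10): value 10
after step 6 (e6 read() → 10): value 10
after step 7 (e8 write(17)): value 17
after step 8 (e7 read() → 17): value 17
after step 9 (e9 write(10)): value 10
after step 10 (e10 read() → 10): value 10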